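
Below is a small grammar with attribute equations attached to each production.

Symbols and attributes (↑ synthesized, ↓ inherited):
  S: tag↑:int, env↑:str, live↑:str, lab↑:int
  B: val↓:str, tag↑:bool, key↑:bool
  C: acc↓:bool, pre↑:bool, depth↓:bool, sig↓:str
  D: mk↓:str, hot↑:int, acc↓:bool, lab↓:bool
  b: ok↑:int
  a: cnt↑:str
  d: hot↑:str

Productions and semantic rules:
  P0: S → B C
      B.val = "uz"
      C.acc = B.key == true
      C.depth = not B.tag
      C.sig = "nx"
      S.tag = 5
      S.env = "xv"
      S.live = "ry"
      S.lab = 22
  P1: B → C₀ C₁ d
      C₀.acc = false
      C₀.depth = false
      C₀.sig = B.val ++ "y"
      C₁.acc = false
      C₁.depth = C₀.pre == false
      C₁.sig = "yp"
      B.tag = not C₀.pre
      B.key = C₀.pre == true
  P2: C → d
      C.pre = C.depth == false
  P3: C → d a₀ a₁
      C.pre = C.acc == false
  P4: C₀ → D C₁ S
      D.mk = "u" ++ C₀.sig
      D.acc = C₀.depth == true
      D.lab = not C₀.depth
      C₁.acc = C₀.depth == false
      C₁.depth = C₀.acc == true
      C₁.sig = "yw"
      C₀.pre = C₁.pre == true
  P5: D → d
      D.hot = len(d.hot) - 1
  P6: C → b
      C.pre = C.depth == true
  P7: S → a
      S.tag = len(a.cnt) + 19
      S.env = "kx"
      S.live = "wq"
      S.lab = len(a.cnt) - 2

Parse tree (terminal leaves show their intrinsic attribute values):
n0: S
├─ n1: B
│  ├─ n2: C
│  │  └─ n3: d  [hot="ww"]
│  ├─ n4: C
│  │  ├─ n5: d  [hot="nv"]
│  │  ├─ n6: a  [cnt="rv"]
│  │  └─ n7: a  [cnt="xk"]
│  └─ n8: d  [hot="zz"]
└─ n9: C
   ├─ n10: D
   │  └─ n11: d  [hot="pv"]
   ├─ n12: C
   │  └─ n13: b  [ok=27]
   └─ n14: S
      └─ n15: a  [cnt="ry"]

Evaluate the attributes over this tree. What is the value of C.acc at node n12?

1. n1.val = "uz"  ["uz"]
2. n2.acc = false  [false]
3. n2.depth = false  [false]
4. n2.sig = "uzy"  [B.val ++ "y"]
5. n3.hot = "ww"  [terminal]
6. n2.pre = true  [C.depth == false]
7. n4.acc = false  [false]
8. n4.depth = false  [C₀.pre == false]
9. n4.sig = "yp"  ["yp"]
10. n5.hot = "nv"  [terminal]
11. n6.cnt = "rv"  [terminal]
12. n7.cnt = "xk"  [terminal]
13. n4.pre = true  [C.acc == false]
14. n8.hot = "zz"  [terminal]
15. n1.tag = false  [not C₀.pre]
16. n1.key = true  [C₀.pre == true]
17. n9.acc = true  [B.key == true]
18. n9.depth = true  [not B.tag]
19. n9.sig = "nx"  ["nx"]
20. n10.mk = "unx"  ["u" ++ C₀.sig]
21. n10.acc = true  [C₀.depth == true]
22. n10.lab = false  [not C₀.depth]
23. n11.hot = "pv"  [terminal]
24. n10.hot = 1  [len(d.hot) - 1]
25. n12.acc = false  [C₀.depth == false]
26. n12.depth = true  [C₀.acc == true]
27. n12.sig = "yw"  ["yw"]
28. n13.ok = 27  [terminal]
29. n12.pre = true  [C.depth == true]
30. n15.cnt = "ry"  [terminal]
31. n14.tag = 21  [len(a.cnt) + 19]
32. n14.env = "kx"  ["kx"]
33. n14.live = "wq"  ["wq"]
34. n14.lab = 0  [len(a.cnt) - 2]
35. n9.pre = true  [C₁.pre == true]
36. n0.tag = 5  [5]
37. n0.env = "xv"  ["xv"]
38. n0.live = "ry"  ["ry"]
39. n0.lab = 22  [22]

false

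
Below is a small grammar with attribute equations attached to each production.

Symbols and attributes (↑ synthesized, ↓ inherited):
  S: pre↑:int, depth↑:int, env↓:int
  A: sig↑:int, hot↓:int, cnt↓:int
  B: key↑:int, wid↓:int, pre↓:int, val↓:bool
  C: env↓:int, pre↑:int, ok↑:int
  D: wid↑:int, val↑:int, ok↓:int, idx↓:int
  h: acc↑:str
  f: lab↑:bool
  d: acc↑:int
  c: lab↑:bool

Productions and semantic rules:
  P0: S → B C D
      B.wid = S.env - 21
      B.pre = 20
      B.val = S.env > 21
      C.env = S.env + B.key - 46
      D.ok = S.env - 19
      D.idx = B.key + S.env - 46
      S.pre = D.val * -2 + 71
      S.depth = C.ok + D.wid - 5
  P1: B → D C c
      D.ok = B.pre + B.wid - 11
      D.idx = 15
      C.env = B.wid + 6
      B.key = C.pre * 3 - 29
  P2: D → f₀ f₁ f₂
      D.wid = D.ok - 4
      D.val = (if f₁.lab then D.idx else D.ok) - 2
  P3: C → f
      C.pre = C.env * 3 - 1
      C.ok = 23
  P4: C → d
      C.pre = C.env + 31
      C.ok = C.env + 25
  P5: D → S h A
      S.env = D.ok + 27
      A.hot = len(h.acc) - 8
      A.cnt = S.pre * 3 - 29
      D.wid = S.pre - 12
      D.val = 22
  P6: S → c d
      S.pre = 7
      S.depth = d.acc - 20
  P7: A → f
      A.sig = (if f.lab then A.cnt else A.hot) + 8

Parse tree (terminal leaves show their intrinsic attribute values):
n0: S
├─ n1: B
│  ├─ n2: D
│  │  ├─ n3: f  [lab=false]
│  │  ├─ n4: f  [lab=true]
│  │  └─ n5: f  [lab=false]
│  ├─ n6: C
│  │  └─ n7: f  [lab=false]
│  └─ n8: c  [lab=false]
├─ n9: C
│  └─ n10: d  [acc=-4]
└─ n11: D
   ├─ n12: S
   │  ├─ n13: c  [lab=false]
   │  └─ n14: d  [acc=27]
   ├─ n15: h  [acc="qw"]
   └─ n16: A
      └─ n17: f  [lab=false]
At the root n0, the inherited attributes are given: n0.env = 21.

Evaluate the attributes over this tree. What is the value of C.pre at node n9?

28

1. n0.env = 21  [given at root]
2. n1.wid = 0  [S.env - 21]
3. n1.pre = 20  [20]
4. n1.val = false  [S.env > 21]
5. n2.ok = 9  [B.pre + B.wid - 11]
6. n2.idx = 15  [15]
7. n3.lab = false  [terminal]
8. n4.lab = true  [terminal]
9. n5.lab = false  [terminal]
10. n2.wid = 5  [D.ok - 4]
11. n2.val = 13  [(if f₁.lab then D.idx else D.ok) - 2]
12. n6.env = 6  [B.wid + 6]
13. n7.lab = false  [terminal]
14. n6.pre = 17  [C.env * 3 - 1]
15. n6.ok = 23  [23]
16. n8.lab = false  [terminal]
17. n1.key = 22  [C.pre * 3 - 29]
18. n9.env = -3  [S.env + B.key - 46]
19. n10.acc = -4  [terminal]
20. n9.pre = 28  [C.env + 31]
21. n9.ok = 22  [C.env + 25]
22. n11.ok = 2  [S.env - 19]
23. n11.idx = -3  [B.key + S.env - 46]
24. n12.env = 29  [D.ok + 27]
25. n13.lab = false  [terminal]
26. n14.acc = 27  [terminal]
27. n12.pre = 7  [7]
28. n12.depth = 7  [d.acc - 20]
29. n15.acc = "qw"  [terminal]
30. n16.hot = -6  [len(h.acc) - 8]
31. n16.cnt = -8  [S.pre * 3 - 29]
32. n17.lab = false  [terminal]
33. n16.sig = 2  [(if f.lab then A.cnt else A.hot) + 8]
34. n11.wid = -5  [S.pre - 12]
35. n11.val = 22  [22]
36. n0.pre = 27  [D.val * -2 + 71]
37. n0.depth = 12  [C.ok + D.wid - 5]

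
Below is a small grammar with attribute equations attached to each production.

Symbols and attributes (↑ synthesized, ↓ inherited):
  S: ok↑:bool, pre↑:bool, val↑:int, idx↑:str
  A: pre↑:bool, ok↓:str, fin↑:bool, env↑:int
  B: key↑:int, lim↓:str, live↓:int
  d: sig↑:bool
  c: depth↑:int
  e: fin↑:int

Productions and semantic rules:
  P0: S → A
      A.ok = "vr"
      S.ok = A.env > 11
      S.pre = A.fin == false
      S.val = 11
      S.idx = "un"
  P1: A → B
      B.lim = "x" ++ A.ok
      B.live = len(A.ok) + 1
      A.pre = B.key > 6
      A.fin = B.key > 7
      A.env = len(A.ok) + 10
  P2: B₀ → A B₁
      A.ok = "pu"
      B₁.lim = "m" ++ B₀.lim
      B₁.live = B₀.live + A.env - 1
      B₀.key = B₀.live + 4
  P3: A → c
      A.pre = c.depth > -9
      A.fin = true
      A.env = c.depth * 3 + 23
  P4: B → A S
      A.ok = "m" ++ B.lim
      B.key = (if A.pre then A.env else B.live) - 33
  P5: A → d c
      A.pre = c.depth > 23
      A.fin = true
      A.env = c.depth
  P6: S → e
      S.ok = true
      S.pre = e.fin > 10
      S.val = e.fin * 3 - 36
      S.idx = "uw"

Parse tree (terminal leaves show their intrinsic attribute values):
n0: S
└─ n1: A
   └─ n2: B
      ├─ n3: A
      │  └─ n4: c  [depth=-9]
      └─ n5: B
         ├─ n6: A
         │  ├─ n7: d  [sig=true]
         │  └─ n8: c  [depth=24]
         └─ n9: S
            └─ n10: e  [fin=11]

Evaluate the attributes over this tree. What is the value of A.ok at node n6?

"mmxvr"

1. n1.ok = "vr"  ["vr"]
2. n2.lim = "xvr"  ["x" ++ A.ok]
3. n2.live = 3  [len(A.ok) + 1]
4. n3.ok = "pu"  ["pu"]
5. n4.depth = -9  [terminal]
6. n3.pre = false  [c.depth > -9]
7. n3.fin = true  [true]
8. n3.env = -4  [c.depth * 3 + 23]
9. n5.lim = "mxvr"  ["m" ++ B₀.lim]
10. n5.live = -2  [B₀.live + A.env - 1]
11. n6.ok = "mmxvr"  ["m" ++ B.lim]
12. n7.sig = true  [terminal]
13. n8.depth = 24  [terminal]
14. n6.pre = true  [c.depth > 23]
15. n6.fin = true  [true]
16. n6.env = 24  [c.depth]
17. n10.fin = 11  [terminal]
18. n9.ok = true  [true]
19. n9.pre = true  [e.fin > 10]
20. n9.val = -3  [e.fin * 3 - 36]
21. n9.idx = "uw"  ["uw"]
22. n5.key = -9  [(if A.pre then A.env else B.live) - 33]
23. n2.key = 7  [B₀.live + 4]
24. n1.pre = true  [B.key > 6]
25. n1.fin = false  [B.key > 7]
26. n1.env = 12  [len(A.ok) + 10]
27. n0.ok = true  [A.env > 11]
28. n0.pre = true  [A.fin == false]
29. n0.val = 11  [11]
30. n0.idx = "un"  ["un"]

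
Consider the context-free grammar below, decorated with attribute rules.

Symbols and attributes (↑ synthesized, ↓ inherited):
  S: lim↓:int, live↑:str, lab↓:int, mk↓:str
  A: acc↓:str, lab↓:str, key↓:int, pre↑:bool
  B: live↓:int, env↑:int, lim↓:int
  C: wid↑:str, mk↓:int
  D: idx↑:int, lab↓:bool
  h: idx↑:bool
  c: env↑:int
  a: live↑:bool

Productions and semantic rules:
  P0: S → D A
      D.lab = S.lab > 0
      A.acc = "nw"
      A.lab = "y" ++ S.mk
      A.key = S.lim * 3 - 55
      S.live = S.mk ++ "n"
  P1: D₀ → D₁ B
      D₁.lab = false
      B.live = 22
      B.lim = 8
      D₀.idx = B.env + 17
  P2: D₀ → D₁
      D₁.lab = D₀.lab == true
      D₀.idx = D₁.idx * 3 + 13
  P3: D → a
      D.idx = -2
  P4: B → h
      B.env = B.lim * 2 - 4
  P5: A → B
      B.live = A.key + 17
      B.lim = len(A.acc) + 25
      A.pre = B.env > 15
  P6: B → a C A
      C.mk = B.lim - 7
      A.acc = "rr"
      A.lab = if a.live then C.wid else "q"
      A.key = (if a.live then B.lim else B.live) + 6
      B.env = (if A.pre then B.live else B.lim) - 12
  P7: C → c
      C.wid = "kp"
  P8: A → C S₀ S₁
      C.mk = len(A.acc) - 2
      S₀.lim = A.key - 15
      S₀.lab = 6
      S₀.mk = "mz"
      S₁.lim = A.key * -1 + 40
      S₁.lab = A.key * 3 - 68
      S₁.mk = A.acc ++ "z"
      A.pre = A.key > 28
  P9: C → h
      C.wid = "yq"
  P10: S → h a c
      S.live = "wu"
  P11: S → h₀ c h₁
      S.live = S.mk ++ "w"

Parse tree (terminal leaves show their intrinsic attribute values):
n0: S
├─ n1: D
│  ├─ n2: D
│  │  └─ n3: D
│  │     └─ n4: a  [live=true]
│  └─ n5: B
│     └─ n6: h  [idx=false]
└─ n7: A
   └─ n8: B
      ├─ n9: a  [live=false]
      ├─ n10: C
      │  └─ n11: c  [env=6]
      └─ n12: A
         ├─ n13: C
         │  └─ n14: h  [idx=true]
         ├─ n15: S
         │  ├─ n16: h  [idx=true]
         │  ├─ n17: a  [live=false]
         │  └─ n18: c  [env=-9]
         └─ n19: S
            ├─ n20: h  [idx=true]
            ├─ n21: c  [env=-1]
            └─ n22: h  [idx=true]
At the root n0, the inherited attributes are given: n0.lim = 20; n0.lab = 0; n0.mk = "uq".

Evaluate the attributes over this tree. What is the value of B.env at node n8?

1. n0.lim = 20  [given at root]
2. n0.lab = 0  [given at root]
3. n0.mk = "uq"  [given at root]
4. n1.lab = false  [S.lab > 0]
5. n2.lab = false  [false]
6. n3.lab = false  [D₀.lab == true]
7. n4.live = true  [terminal]
8. n3.idx = -2  [-2]
9. n2.idx = 7  [D₁.idx * 3 + 13]
10. n5.live = 22  [22]
11. n5.lim = 8  [8]
12. n6.idx = false  [terminal]
13. n5.env = 12  [B.lim * 2 - 4]
14. n1.idx = 29  [B.env + 17]
15. n7.acc = "nw"  ["nw"]
16. n7.lab = "yuq"  ["y" ++ S.mk]
17. n7.key = 5  [S.lim * 3 - 55]
18. n8.live = 22  [A.key + 17]
19. n8.lim = 27  [len(A.acc) + 25]
20. n9.live = false  [terminal]
21. n10.mk = 20  [B.lim - 7]
22. n11.env = 6  [terminal]
23. n10.wid = "kp"  ["kp"]
24. n12.acc = "rr"  ["rr"]
25. n12.lab = "q"  [if a.live then C.wid else "q"]
26. n12.key = 28  [(if a.live then B.lim else B.live) + 6]
27. n13.mk = 0  [len(A.acc) - 2]
28. n14.idx = true  [terminal]
29. n13.wid = "yq"  ["yq"]
30. n15.lim = 13  [A.key - 15]
31. n15.lab = 6  [6]
32. n15.mk = "mz"  ["mz"]
33. n16.idx = true  [terminal]
34. n17.live = false  [terminal]
35. n18.env = -9  [terminal]
36. n15.live = "wu"  ["wu"]
37. n19.lim = 12  [A.key * -1 + 40]
38. n19.lab = 16  [A.key * 3 - 68]
39. n19.mk = "rrz"  [A.acc ++ "z"]
40. n20.idx = true  [terminal]
41. n21.env = -1  [terminal]
42. n22.idx = true  [terminal]
43. n19.live = "rrzw"  [S.mk ++ "w"]
44. n12.pre = false  [A.key > 28]
45. n8.env = 15  [(if A.pre then B.live else B.lim) - 12]
46. n7.pre = false  [B.env > 15]
47. n0.live = "uqn"  [S.mk ++ "n"]

15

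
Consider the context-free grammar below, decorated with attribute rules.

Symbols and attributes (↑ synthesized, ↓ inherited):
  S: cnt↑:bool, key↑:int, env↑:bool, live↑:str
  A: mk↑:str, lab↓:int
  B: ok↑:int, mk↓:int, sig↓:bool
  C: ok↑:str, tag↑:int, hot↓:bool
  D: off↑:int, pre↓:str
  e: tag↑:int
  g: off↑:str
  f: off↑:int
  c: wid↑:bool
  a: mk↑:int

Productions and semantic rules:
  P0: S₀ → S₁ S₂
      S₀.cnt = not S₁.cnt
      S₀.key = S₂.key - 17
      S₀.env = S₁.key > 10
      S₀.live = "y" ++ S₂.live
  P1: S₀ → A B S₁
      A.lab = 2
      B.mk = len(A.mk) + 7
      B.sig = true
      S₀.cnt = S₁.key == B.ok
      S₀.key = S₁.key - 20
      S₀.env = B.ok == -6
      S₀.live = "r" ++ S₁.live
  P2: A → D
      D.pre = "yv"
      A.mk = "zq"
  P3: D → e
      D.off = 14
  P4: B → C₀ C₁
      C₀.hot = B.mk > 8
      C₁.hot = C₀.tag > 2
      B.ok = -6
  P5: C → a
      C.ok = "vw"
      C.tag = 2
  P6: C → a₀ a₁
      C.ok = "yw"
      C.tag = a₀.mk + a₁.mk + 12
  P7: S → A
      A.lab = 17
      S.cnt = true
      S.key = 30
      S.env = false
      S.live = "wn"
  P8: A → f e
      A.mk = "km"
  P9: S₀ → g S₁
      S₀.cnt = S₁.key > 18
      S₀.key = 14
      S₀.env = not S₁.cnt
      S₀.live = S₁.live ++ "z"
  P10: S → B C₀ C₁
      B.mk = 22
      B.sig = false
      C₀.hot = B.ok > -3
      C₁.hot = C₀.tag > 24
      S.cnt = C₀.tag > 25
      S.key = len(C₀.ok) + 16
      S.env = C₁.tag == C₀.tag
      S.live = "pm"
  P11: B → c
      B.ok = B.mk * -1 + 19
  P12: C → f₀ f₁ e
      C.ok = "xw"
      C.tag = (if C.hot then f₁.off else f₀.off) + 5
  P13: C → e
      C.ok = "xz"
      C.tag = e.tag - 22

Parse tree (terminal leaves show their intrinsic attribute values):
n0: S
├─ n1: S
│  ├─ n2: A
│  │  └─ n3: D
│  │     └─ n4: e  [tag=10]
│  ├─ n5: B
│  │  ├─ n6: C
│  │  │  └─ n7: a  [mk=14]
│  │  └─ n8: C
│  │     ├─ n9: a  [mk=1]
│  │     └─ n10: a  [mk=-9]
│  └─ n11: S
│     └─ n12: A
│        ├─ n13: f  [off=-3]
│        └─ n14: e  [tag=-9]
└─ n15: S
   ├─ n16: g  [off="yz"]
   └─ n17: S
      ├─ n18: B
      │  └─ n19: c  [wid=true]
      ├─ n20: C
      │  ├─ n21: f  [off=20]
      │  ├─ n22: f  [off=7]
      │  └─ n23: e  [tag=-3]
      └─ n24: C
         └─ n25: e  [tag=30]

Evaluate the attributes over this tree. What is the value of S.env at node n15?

1. n2.lab = 2  [2]
2. n3.pre = "yv"  ["yv"]
3. n4.tag = 10  [terminal]
4. n3.off = 14  [14]
5. n2.mk = "zq"  ["zq"]
6. n5.mk = 9  [len(A.mk) + 7]
7. n5.sig = true  [true]
8. n6.hot = true  [B.mk > 8]
9. n7.mk = 14  [terminal]
10. n6.ok = "vw"  ["vw"]
11. n6.tag = 2  [2]
12. n8.hot = false  [C₀.tag > 2]
13. n9.mk = 1  [terminal]
14. n10.mk = -9  [terminal]
15. n8.ok = "yw"  ["yw"]
16. n8.tag = 4  [a₀.mk + a₁.mk + 12]
17. n5.ok = -6  [-6]
18. n12.lab = 17  [17]
19. n13.off = -3  [terminal]
20. n14.tag = -9  [terminal]
21. n12.mk = "km"  ["km"]
22. n11.cnt = true  [true]
23. n11.key = 30  [30]
24. n11.env = false  [false]
25. n11.live = "wn"  ["wn"]
26. n1.cnt = false  [S₁.key == B.ok]
27. n1.key = 10  [S₁.key - 20]
28. n1.env = true  [B.ok == -6]
29. n1.live = "rwn"  ["r" ++ S₁.live]
30. n16.off = "yz"  [terminal]
31. n18.mk = 22  [22]
32. n18.sig = false  [false]
33. n19.wid = true  [terminal]
34. n18.ok = -3  [B.mk * -1 + 19]
35. n20.hot = false  [B.ok > -3]
36. n21.off = 20  [terminal]
37. n22.off = 7  [terminal]
38. n23.tag = -3  [terminal]
39. n20.ok = "xw"  ["xw"]
40. n20.tag = 25  [(if C.hot then f₁.off else f₀.off) + 5]
41. n24.hot = true  [C₀.tag > 24]
42. n25.tag = 30  [terminal]
43. n24.ok = "xz"  ["xz"]
44. n24.tag = 8  [e.tag - 22]
45. n17.cnt = false  [C₀.tag > 25]
46. n17.key = 18  [len(C₀.ok) + 16]
47. n17.env = false  [C₁.tag == C₀.tag]
48. n17.live = "pm"  ["pm"]
49. n15.cnt = false  [S₁.key > 18]
50. n15.key = 14  [14]
51. n15.env = true  [not S₁.cnt]
52. n15.live = "pmz"  [S₁.live ++ "z"]
53. n0.cnt = true  [not S₁.cnt]
54. n0.key = -3  [S₂.key - 17]
55. n0.env = false  [S₁.key > 10]
56. n0.live = "ypmz"  ["y" ++ S₂.live]

true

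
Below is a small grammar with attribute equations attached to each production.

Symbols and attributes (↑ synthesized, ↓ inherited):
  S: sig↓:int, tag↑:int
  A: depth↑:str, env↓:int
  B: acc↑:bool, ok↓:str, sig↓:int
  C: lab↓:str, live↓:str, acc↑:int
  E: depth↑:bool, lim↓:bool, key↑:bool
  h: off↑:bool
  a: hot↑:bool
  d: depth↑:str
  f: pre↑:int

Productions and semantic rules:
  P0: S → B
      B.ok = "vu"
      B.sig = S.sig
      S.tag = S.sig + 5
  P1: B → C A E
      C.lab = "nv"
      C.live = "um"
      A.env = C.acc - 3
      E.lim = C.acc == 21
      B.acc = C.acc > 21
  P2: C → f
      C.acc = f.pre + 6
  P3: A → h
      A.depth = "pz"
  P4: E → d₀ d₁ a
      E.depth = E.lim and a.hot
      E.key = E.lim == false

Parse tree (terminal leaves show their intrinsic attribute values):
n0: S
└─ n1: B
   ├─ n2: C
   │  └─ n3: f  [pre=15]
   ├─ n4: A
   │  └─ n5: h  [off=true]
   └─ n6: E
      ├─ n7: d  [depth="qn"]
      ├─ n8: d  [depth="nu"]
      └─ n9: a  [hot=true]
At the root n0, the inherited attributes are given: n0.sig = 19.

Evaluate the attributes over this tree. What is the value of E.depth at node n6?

1. n0.sig = 19  [given at root]
2. n1.ok = "vu"  ["vu"]
3. n1.sig = 19  [S.sig]
4. n2.lab = "nv"  ["nv"]
5. n2.live = "um"  ["um"]
6. n3.pre = 15  [terminal]
7. n2.acc = 21  [f.pre + 6]
8. n4.env = 18  [C.acc - 3]
9. n5.off = true  [terminal]
10. n4.depth = "pz"  ["pz"]
11. n6.lim = true  [C.acc == 21]
12. n7.depth = "qn"  [terminal]
13. n8.depth = "nu"  [terminal]
14. n9.hot = true  [terminal]
15. n6.depth = true  [E.lim and a.hot]
16. n6.key = false  [E.lim == false]
17. n1.acc = false  [C.acc > 21]
18. n0.tag = 24  [S.sig + 5]

true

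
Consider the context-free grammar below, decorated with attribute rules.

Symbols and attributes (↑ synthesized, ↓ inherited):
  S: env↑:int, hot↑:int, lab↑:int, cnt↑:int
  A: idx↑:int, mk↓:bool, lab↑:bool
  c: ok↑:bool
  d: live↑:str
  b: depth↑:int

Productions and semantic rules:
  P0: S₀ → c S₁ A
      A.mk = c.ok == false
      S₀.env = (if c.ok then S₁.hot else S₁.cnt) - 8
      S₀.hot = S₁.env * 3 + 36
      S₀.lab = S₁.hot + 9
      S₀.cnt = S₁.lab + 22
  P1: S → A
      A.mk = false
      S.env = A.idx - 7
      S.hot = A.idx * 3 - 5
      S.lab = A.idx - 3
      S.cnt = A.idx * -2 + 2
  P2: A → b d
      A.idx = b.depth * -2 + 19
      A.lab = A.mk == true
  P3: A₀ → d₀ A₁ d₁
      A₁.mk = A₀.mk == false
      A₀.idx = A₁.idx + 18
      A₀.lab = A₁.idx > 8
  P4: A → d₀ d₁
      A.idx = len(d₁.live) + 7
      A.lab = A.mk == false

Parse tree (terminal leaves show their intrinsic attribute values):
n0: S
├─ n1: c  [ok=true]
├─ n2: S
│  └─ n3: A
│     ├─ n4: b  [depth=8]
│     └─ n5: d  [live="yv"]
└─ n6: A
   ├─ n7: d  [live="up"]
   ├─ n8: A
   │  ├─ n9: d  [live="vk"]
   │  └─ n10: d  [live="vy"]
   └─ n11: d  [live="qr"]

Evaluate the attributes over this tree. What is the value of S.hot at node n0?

1. n1.ok = true  [terminal]
2. n3.mk = false  [false]
3. n4.depth = 8  [terminal]
4. n5.live = "yv"  [terminal]
5. n3.idx = 3  [b.depth * -2 + 19]
6. n3.lab = false  [A.mk == true]
7. n2.env = -4  [A.idx - 7]
8. n2.hot = 4  [A.idx * 3 - 5]
9. n2.lab = 0  [A.idx - 3]
10. n2.cnt = -4  [A.idx * -2 + 2]
11. n6.mk = false  [c.ok == false]
12. n7.live = "up"  [terminal]
13. n8.mk = true  [A₀.mk == false]
14. n9.live = "vk"  [terminal]
15. n10.live = "vy"  [terminal]
16. n8.idx = 9  [len(d₁.live) + 7]
17. n8.lab = false  [A.mk == false]
18. n11.live = "qr"  [terminal]
19. n6.idx = 27  [A₁.idx + 18]
20. n6.lab = true  [A₁.idx > 8]
21. n0.env = -4  [(if c.ok then S₁.hot else S₁.cnt) - 8]
22. n0.hot = 24  [S₁.env * 3 + 36]
23. n0.lab = 13  [S₁.hot + 9]
24. n0.cnt = 22  [S₁.lab + 22]

24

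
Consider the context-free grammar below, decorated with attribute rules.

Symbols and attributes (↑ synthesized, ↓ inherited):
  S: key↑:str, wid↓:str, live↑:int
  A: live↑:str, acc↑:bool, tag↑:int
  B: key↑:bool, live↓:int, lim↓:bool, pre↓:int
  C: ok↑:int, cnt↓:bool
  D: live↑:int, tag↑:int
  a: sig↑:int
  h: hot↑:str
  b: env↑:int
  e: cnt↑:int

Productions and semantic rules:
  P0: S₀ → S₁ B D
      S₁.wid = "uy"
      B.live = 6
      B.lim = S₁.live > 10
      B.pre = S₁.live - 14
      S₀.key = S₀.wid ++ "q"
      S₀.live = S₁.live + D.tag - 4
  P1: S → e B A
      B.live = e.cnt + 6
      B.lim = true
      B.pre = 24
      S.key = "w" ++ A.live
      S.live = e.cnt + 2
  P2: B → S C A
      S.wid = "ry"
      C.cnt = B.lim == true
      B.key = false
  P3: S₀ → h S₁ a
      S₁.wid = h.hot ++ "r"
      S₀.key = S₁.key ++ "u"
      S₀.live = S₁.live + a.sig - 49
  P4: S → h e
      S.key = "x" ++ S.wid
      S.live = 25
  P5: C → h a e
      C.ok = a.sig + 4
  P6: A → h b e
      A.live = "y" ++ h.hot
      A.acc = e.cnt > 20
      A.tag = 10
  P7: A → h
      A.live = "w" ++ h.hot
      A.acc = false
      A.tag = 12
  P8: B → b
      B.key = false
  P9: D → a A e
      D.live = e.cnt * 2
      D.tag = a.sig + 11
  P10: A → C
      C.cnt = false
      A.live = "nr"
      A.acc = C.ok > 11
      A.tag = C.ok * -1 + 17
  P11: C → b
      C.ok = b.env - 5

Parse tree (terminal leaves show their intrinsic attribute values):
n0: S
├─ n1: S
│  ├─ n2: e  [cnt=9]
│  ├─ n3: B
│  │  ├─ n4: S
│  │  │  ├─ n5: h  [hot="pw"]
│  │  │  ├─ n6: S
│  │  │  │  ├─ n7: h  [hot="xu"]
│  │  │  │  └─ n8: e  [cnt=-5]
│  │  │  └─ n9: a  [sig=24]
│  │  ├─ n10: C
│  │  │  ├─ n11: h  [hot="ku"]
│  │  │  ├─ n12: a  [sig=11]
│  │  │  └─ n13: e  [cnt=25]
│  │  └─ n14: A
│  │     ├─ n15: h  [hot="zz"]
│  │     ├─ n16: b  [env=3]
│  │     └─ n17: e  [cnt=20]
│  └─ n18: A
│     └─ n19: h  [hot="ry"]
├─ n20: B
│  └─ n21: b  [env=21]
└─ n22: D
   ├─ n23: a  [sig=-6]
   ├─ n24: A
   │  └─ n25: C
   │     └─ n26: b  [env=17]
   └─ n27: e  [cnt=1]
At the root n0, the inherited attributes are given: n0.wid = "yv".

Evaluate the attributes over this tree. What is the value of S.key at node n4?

"xpwru"

1. n0.wid = "yv"  [given at root]
2. n1.wid = "uy"  ["uy"]
3. n2.cnt = 9  [terminal]
4. n3.live = 15  [e.cnt + 6]
5. n3.lim = true  [true]
6. n3.pre = 24  [24]
7. n4.wid = "ry"  ["ry"]
8. n5.hot = "pw"  [terminal]
9. n6.wid = "pwr"  [h.hot ++ "r"]
10. n7.hot = "xu"  [terminal]
11. n8.cnt = -5  [terminal]
12. n6.key = "xpwr"  ["x" ++ S.wid]
13. n6.live = 25  [25]
14. n9.sig = 24  [terminal]
15. n4.key = "xpwru"  [S₁.key ++ "u"]
16. n4.live = 0  [S₁.live + a.sig - 49]
17. n10.cnt = true  [B.lim == true]
18. n11.hot = "ku"  [terminal]
19. n12.sig = 11  [terminal]
20. n13.cnt = 25  [terminal]
21. n10.ok = 15  [a.sig + 4]
22. n15.hot = "zz"  [terminal]
23. n16.env = 3  [terminal]
24. n17.cnt = 20  [terminal]
25. n14.live = "yzz"  ["y" ++ h.hot]
26. n14.acc = false  [e.cnt > 20]
27. n14.tag = 10  [10]
28. n3.key = false  [false]
29. n19.hot = "ry"  [terminal]
30. n18.live = "wry"  ["w" ++ h.hot]
31. n18.acc = false  [false]
32. n18.tag = 12  [12]
33. n1.key = "wwry"  ["w" ++ A.live]
34. n1.live = 11  [e.cnt + 2]
35. n20.live = 6  [6]
36. n20.lim = true  [S₁.live > 10]
37. n20.pre = -3  [S₁.live - 14]
38. n21.env = 21  [terminal]
39. n20.key = false  [false]
40. n23.sig = -6  [terminal]
41. n25.cnt = false  [false]
42. n26.env = 17  [terminal]
43. n25.ok = 12  [b.env - 5]
44. n24.live = "nr"  ["nr"]
45. n24.acc = true  [C.ok > 11]
46. n24.tag = 5  [C.ok * -1 + 17]
47. n27.cnt = 1  [terminal]
48. n22.live = 2  [e.cnt * 2]
49. n22.tag = 5  [a.sig + 11]
50. n0.key = "yvq"  [S₀.wid ++ "q"]
51. n0.live = 12  [S₁.live + D.tag - 4]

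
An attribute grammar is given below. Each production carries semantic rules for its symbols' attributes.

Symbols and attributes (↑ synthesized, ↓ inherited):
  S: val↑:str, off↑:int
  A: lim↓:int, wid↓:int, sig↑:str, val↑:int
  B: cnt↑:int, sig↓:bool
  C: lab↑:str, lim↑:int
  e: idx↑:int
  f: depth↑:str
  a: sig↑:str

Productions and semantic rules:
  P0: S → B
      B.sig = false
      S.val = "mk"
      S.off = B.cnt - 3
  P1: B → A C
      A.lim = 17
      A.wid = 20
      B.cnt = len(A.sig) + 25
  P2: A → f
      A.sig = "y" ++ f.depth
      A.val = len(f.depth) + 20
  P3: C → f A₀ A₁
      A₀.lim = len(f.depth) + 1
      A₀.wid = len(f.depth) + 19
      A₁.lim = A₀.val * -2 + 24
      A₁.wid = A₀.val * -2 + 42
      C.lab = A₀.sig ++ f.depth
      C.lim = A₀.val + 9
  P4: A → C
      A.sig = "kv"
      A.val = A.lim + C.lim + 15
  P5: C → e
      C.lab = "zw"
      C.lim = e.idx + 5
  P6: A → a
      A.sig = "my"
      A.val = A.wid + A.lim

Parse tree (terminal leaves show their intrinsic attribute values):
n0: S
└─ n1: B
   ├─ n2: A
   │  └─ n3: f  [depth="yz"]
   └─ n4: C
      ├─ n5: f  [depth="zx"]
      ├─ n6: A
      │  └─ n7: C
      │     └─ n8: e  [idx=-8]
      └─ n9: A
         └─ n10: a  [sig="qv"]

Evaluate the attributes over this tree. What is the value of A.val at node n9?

6

1. n1.sig = false  [false]
2. n2.lim = 17  [17]
3. n2.wid = 20  [20]
4. n3.depth = "yz"  [terminal]
5. n2.sig = "yyz"  ["y" ++ f.depth]
6. n2.val = 22  [len(f.depth) + 20]
7. n5.depth = "zx"  [terminal]
8. n6.lim = 3  [len(f.depth) + 1]
9. n6.wid = 21  [len(f.depth) + 19]
10. n8.idx = -8  [terminal]
11. n7.lab = "zw"  ["zw"]
12. n7.lim = -3  [e.idx + 5]
13. n6.sig = "kv"  ["kv"]
14. n6.val = 15  [A.lim + C.lim + 15]
15. n9.lim = -6  [A₀.val * -2 + 24]
16. n9.wid = 12  [A₀.val * -2 + 42]
17. n10.sig = "qv"  [terminal]
18. n9.sig = "my"  ["my"]
19. n9.val = 6  [A.wid + A.lim]
20. n4.lab = "kvzx"  [A₀.sig ++ f.depth]
21. n4.lim = 24  [A₀.val + 9]
22. n1.cnt = 28  [len(A.sig) + 25]
23. n0.val = "mk"  ["mk"]
24. n0.off = 25  [B.cnt - 3]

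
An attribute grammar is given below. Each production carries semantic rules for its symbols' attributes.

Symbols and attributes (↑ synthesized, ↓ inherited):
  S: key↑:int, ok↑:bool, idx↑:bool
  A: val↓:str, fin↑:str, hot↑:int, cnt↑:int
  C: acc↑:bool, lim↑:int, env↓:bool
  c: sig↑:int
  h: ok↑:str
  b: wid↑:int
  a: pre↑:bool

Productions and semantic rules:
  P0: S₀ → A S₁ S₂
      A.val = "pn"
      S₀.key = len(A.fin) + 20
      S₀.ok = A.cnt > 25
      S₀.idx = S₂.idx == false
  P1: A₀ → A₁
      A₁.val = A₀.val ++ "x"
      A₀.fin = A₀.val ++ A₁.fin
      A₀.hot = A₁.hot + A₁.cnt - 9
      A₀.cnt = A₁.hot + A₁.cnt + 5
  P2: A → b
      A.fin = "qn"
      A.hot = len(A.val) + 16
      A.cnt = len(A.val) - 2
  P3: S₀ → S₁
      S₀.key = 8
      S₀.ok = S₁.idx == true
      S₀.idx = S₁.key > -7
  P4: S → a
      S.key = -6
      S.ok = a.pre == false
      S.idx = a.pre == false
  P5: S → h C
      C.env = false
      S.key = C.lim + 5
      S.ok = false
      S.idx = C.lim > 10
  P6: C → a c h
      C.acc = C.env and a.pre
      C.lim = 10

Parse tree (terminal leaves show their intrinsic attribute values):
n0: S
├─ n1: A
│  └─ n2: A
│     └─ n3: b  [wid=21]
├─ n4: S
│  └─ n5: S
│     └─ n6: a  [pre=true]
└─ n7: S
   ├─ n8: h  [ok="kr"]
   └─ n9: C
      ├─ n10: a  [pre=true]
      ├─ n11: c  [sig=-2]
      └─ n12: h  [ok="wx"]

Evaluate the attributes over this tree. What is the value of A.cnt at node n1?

1. n1.val = "pn"  ["pn"]
2. n2.val = "pnx"  [A₀.val ++ "x"]
3. n3.wid = 21  [terminal]
4. n2.fin = "qn"  ["qn"]
5. n2.hot = 19  [len(A.val) + 16]
6. n2.cnt = 1  [len(A.val) - 2]
7. n1.fin = "pnqn"  [A₀.val ++ A₁.fin]
8. n1.hot = 11  [A₁.hot + A₁.cnt - 9]
9. n1.cnt = 25  [A₁.hot + A₁.cnt + 5]
10. n6.pre = true  [terminal]
11. n5.key = -6  [-6]
12. n5.ok = false  [a.pre == false]
13. n5.idx = false  [a.pre == false]
14. n4.key = 8  [8]
15. n4.ok = false  [S₁.idx == true]
16. n4.idx = true  [S₁.key > -7]
17. n8.ok = "kr"  [terminal]
18. n9.env = false  [false]
19. n10.pre = true  [terminal]
20. n11.sig = -2  [terminal]
21. n12.ok = "wx"  [terminal]
22. n9.acc = false  [C.env and a.pre]
23. n9.lim = 10  [10]
24. n7.key = 15  [C.lim + 5]
25. n7.ok = false  [false]
26. n7.idx = false  [C.lim > 10]
27. n0.key = 24  [len(A.fin) + 20]
28. n0.ok = false  [A.cnt > 25]
29. n0.idx = true  [S₂.idx == false]

25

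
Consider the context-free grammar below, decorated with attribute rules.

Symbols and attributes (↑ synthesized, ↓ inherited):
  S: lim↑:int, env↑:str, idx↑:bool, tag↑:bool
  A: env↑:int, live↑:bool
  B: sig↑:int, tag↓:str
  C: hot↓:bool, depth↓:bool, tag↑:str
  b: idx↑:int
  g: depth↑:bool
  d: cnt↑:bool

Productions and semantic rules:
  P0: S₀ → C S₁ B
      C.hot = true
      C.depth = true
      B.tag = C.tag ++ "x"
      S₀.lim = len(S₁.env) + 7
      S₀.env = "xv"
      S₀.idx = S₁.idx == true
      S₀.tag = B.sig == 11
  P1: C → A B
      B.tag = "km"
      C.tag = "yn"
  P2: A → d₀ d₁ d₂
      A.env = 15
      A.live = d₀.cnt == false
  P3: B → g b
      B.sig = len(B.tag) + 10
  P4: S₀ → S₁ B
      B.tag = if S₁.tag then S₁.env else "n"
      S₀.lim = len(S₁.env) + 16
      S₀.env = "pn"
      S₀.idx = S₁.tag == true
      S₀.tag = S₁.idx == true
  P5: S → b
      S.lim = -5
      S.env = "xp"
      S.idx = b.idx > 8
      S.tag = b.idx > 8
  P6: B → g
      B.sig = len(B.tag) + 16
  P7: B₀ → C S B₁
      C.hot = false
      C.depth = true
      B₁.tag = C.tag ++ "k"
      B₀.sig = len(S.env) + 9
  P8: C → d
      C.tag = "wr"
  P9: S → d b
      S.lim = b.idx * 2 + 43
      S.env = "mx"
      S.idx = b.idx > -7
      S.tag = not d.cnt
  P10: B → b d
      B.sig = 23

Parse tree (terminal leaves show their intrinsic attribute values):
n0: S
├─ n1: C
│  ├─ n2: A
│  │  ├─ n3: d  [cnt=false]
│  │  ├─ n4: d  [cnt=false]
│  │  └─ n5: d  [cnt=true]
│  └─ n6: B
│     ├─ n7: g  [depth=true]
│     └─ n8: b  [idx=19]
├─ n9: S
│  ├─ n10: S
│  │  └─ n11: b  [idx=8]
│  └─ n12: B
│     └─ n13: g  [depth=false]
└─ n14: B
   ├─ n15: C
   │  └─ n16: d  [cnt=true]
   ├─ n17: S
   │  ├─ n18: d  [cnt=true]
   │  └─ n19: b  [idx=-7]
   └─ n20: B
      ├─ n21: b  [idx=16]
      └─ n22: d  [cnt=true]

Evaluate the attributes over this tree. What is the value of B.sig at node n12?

1. n1.hot = true  [true]
2. n1.depth = true  [true]
3. n3.cnt = false  [terminal]
4. n4.cnt = false  [terminal]
5. n5.cnt = true  [terminal]
6. n2.env = 15  [15]
7. n2.live = true  [d₀.cnt == false]
8. n6.tag = "km"  ["km"]
9. n7.depth = true  [terminal]
10. n8.idx = 19  [terminal]
11. n6.sig = 12  [len(B.tag) + 10]
12. n1.tag = "yn"  ["yn"]
13. n11.idx = 8  [terminal]
14. n10.lim = -5  [-5]
15. n10.env = "xp"  ["xp"]
16. n10.idx = false  [b.idx > 8]
17. n10.tag = false  [b.idx > 8]
18. n12.tag = "n"  [if S₁.tag then S₁.env else "n"]
19. n13.depth = false  [terminal]
20. n12.sig = 17  [len(B.tag) + 16]
21. n9.lim = 18  [len(S₁.env) + 16]
22. n9.env = "pn"  ["pn"]
23. n9.idx = false  [S₁.tag == true]
24. n9.tag = false  [S₁.idx == true]
25. n14.tag = "ynx"  [C.tag ++ "x"]
26. n15.hot = false  [false]
27. n15.depth = true  [true]
28. n16.cnt = true  [terminal]
29. n15.tag = "wr"  ["wr"]
30. n18.cnt = true  [terminal]
31. n19.idx = -7  [terminal]
32. n17.lim = 29  [b.idx * 2 + 43]
33. n17.env = "mx"  ["mx"]
34. n17.idx = false  [b.idx > -7]
35. n17.tag = false  [not d.cnt]
36. n20.tag = "wrk"  [C.tag ++ "k"]
37. n21.idx = 16  [terminal]
38. n22.cnt = true  [terminal]
39. n20.sig = 23  [23]
40. n14.sig = 11  [len(S.env) + 9]
41. n0.lim = 9  [len(S₁.env) + 7]
42. n0.env = "xv"  ["xv"]
43. n0.idx = false  [S₁.idx == true]
44. n0.tag = true  [B.sig == 11]

17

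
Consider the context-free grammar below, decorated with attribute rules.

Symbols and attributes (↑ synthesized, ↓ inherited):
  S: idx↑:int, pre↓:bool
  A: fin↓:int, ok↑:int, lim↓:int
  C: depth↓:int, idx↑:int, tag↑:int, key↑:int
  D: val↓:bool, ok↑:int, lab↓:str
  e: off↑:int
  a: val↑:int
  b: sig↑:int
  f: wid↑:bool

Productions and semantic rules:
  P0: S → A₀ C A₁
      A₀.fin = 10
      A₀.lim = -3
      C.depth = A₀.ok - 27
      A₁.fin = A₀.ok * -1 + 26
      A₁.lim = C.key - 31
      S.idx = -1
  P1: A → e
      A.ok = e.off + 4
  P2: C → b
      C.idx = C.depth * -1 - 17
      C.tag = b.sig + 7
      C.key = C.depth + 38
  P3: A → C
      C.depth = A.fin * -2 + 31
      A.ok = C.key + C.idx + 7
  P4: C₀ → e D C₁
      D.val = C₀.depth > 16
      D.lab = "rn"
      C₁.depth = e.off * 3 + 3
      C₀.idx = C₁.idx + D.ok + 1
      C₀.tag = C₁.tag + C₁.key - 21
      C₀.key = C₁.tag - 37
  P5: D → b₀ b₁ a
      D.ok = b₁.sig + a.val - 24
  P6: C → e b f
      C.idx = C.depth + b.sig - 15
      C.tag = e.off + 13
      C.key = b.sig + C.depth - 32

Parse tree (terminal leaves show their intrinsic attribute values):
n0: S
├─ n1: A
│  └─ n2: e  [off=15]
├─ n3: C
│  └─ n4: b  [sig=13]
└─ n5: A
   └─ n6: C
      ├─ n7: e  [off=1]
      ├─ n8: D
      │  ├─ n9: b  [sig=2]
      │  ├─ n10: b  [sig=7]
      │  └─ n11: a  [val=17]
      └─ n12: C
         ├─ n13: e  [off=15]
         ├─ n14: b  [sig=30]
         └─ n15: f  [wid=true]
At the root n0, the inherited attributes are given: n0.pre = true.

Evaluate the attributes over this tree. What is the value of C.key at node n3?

1. n0.pre = true  [given at root]
2. n1.fin = 10  [10]
3. n1.lim = -3  [-3]
4. n2.off = 15  [terminal]
5. n1.ok = 19  [e.off + 4]
6. n3.depth = -8  [A₀.ok - 27]
7. n4.sig = 13  [terminal]
8. n3.idx = -9  [C.depth * -1 - 17]
9. n3.tag = 20  [b.sig + 7]
10. n3.key = 30  [C.depth + 38]
11. n5.fin = 7  [A₀.ok * -1 + 26]
12. n5.lim = -1  [C.key - 31]
13. n6.depth = 17  [A.fin * -2 + 31]
14. n7.off = 1  [terminal]
15. n8.val = true  [C₀.depth > 16]
16. n8.lab = "rn"  ["rn"]
17. n9.sig = 2  [terminal]
18. n10.sig = 7  [terminal]
19. n11.val = 17  [terminal]
20. n8.ok = 0  [b₁.sig + a.val - 24]
21. n12.depth = 6  [e.off * 3 + 3]
22. n13.off = 15  [terminal]
23. n14.sig = 30  [terminal]
24. n15.wid = true  [terminal]
25. n12.idx = 21  [C.depth + b.sig - 15]
26. n12.tag = 28  [e.off + 13]
27. n12.key = 4  [b.sig + C.depth - 32]
28. n6.idx = 22  [C₁.idx + D.ok + 1]
29. n6.tag = 11  [C₁.tag + C₁.key - 21]
30. n6.key = -9  [C₁.tag - 37]
31. n5.ok = 20  [C.key + C.idx + 7]
32. n0.idx = -1  [-1]

30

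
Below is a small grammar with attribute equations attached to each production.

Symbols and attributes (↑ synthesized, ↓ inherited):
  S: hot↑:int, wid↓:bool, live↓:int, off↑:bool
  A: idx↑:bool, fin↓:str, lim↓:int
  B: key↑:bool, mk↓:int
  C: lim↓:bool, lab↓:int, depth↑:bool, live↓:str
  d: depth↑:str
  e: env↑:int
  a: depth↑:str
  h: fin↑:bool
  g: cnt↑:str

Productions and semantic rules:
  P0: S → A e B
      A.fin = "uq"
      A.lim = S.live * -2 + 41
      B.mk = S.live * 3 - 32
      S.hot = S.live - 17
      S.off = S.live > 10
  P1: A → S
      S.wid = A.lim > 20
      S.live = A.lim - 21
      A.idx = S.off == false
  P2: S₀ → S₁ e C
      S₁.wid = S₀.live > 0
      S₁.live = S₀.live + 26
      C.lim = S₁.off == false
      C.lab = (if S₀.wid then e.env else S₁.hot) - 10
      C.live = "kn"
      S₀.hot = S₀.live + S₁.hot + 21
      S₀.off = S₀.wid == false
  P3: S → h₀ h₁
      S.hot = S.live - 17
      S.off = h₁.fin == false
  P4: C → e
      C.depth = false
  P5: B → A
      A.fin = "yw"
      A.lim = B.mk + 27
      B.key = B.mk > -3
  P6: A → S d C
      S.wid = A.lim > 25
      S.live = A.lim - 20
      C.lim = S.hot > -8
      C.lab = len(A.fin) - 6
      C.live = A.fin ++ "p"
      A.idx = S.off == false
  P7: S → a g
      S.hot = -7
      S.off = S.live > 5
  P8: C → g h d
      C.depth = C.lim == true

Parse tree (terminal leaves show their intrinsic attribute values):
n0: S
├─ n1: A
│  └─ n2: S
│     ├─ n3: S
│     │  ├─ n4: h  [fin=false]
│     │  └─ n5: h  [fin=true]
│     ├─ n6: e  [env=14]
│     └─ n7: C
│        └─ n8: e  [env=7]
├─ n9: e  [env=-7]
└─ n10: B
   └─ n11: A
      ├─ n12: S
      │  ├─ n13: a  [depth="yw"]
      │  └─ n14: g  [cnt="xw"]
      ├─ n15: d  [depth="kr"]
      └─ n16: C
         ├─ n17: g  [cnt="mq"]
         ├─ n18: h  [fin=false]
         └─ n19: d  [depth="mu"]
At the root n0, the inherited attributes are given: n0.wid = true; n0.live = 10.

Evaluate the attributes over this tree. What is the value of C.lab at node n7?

4

1. n0.wid = true  [given at root]
2. n0.live = 10  [given at root]
3. n1.fin = "uq"  ["uq"]
4. n1.lim = 21  [S.live * -2 + 41]
5. n2.wid = true  [A.lim > 20]
6. n2.live = 0  [A.lim - 21]
7. n3.wid = false  [S₀.live > 0]
8. n3.live = 26  [S₀.live + 26]
9. n4.fin = false  [terminal]
10. n5.fin = true  [terminal]
11. n3.hot = 9  [S.live - 17]
12. n3.off = false  [h₁.fin == false]
13. n6.env = 14  [terminal]
14. n7.lim = true  [S₁.off == false]
15. n7.lab = 4  [(if S₀.wid then e.env else S₁.hot) - 10]
16. n7.live = "kn"  ["kn"]
17. n8.env = 7  [terminal]
18. n7.depth = false  [false]
19. n2.hot = 30  [S₀.live + S₁.hot + 21]
20. n2.off = false  [S₀.wid == false]
21. n1.idx = true  [S.off == false]
22. n9.env = -7  [terminal]
23. n10.mk = -2  [S.live * 3 - 32]
24. n11.fin = "yw"  ["yw"]
25. n11.lim = 25  [B.mk + 27]
26. n12.wid = false  [A.lim > 25]
27. n12.live = 5  [A.lim - 20]
28. n13.depth = "yw"  [terminal]
29. n14.cnt = "xw"  [terminal]
30. n12.hot = -7  [-7]
31. n12.off = false  [S.live > 5]
32. n15.depth = "kr"  [terminal]
33. n16.lim = true  [S.hot > -8]
34. n16.lab = -4  [len(A.fin) - 6]
35. n16.live = "ywp"  [A.fin ++ "p"]
36. n17.cnt = "mq"  [terminal]
37. n18.fin = false  [terminal]
38. n19.depth = "mu"  [terminal]
39. n16.depth = true  [C.lim == true]
40. n11.idx = true  [S.off == false]
41. n10.key = true  [B.mk > -3]
42. n0.hot = -7  [S.live - 17]
43. n0.off = false  [S.live > 10]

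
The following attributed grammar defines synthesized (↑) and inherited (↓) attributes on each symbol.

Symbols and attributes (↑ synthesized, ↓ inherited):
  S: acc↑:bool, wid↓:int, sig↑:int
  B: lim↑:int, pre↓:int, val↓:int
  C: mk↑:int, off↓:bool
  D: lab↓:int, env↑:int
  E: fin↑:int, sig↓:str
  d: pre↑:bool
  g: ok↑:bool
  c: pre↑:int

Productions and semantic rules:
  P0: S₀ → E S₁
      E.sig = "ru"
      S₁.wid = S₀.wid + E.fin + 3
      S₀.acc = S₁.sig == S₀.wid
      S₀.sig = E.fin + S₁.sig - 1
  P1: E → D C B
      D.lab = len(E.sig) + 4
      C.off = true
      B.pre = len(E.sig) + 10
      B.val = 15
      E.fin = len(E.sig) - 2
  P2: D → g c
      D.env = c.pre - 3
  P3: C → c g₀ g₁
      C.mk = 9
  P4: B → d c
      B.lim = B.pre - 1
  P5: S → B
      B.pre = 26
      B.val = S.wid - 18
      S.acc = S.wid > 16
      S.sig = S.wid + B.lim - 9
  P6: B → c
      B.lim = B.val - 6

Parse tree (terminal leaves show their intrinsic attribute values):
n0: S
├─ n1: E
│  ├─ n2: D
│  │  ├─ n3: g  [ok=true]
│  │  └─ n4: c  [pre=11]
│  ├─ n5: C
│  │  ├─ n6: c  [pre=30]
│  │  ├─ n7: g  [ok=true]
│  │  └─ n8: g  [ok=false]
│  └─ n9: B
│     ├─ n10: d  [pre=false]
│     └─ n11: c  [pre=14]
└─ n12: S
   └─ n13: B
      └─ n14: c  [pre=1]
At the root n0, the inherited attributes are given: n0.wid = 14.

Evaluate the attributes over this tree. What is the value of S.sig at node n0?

1. n0.wid = 14  [given at root]
2. n1.sig = "ru"  ["ru"]
3. n2.lab = 6  [len(E.sig) + 4]
4. n3.ok = true  [terminal]
5. n4.pre = 11  [terminal]
6. n2.env = 8  [c.pre - 3]
7. n5.off = true  [true]
8. n6.pre = 30  [terminal]
9. n7.ok = true  [terminal]
10. n8.ok = false  [terminal]
11. n5.mk = 9  [9]
12. n9.pre = 12  [len(E.sig) + 10]
13. n9.val = 15  [15]
14. n10.pre = false  [terminal]
15. n11.pre = 14  [terminal]
16. n9.lim = 11  [B.pre - 1]
17. n1.fin = 0  [len(E.sig) - 2]
18. n12.wid = 17  [S₀.wid + E.fin + 3]
19. n13.pre = 26  [26]
20. n13.val = -1  [S.wid - 18]
21. n14.pre = 1  [terminal]
22. n13.lim = -7  [B.val - 6]
23. n12.acc = true  [S.wid > 16]
24. n12.sig = 1  [S.wid + B.lim - 9]
25. n0.acc = false  [S₁.sig == S₀.wid]
26. n0.sig = 0  [E.fin + S₁.sig - 1]

0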